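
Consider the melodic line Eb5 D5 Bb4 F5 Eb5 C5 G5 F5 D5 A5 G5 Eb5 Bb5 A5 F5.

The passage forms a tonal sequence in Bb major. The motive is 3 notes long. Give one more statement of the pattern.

C6 Bb5 G5

Taking 3-note groups, the heads are Eb5, F5, G5, A5, Bb5: the pattern moves up a 2nd.
So cell 6 is C6 Bb5 G5.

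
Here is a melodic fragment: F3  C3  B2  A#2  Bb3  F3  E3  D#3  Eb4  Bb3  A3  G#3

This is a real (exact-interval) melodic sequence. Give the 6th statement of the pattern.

The 4-note cells begin on F3, Bb3, Eb4 — each up a 4th from the last.
Extending up a 4th: Ab4 → Db5 → Gb5.
From Gb5 the exact shape gives Gb5 Db5 C5 B4.

Gb5 Db5 C5 B4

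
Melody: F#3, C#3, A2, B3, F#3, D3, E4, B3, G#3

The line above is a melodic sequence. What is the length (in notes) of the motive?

3

There are 9 notes; a 3-note unit gives 3 cells:
F#3 C#3 A2 | B3 F#3 D3 | E4 B3 G#3
Each cell is the previous one up a 4th — so the unit is 3 notes.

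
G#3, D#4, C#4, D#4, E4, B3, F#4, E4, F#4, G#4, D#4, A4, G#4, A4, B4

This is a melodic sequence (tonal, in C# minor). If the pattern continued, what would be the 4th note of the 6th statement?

G#5

With 5-note cells, note 4 of each statement runs D#4, F#4, A4.
Each moves up a 3rd. Continuing: C#5 → E5 → G#5.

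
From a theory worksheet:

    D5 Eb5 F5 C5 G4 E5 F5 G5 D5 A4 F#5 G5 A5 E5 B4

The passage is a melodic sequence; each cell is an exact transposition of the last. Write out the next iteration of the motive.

G#5 A5 B5 F#5 C#5

Unit = 5 notes; the statements start on D5, E5, F#5, moving up a 2nd each time.
So cell 4 is G#5 A5 B5 F#5 C#5.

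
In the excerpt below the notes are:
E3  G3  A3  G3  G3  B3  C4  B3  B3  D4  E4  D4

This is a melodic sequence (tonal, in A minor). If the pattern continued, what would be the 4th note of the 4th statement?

With 4-note cells, note 4 of each statement runs G3, B3, D4.
One more up a 3rd gives F4.

F4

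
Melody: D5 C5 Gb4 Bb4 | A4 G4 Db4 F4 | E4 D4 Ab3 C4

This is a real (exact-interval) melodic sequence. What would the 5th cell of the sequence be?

F#3 E3 Bb2 D3

Taking 4-note groups, the heads are D5, A4, E4: the pattern moves down a 4th.
Continuing the starts: B3 → F#3.
Statement 5 starts on F#3 and keeps the same exact contour: F#3 E3 Bb2 D3.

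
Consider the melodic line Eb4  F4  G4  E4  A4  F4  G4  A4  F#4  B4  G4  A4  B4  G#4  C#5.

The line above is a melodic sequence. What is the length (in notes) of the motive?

15 notes total. Splitting into 3 groups of 5:
Eb4 F4 G4 E4 A4 | F4 G4 A4 F#4 B4 | G4 A4 B4 G#4 C#5
Every group is a transposition up a 2nd of the one before; no shorter unit works.

5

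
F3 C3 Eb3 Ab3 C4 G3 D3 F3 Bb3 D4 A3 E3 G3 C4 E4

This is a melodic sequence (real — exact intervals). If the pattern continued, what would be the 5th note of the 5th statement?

Grouping in 5s, the 5th note of each cell is C4, D4, E4.
Each moves up a 2nd. Continuing: F#4 → G#4.

G#4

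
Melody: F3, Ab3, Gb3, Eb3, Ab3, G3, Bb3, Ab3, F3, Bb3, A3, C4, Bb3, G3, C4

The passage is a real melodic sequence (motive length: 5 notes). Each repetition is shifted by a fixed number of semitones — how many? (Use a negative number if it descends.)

With a 5-note motive the entries are F3, G3, A3, each up a 2nd from the previous.
Counting half-steps from F3 to G3: 2.

2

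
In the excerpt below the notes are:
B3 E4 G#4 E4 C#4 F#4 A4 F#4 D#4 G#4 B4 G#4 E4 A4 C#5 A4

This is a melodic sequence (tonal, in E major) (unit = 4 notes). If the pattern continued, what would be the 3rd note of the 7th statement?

With 4-note cells, note 3 of each statement runs G#4, A4, B4, C#5.
Carrying that up a 2nd forward: D#5 → E5 → F#5.

F#5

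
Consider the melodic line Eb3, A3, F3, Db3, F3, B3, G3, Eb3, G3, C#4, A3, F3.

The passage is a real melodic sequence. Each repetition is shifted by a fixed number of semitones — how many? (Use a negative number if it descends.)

2

With a 4-note motive the entries are Eb3, F3, G3, each up a 2nd from the previous.
Counting half-steps from Eb3 to F3: 2.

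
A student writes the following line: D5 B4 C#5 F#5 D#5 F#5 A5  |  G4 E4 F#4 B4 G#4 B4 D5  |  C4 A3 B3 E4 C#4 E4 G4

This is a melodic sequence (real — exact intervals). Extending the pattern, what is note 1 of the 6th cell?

With 7-note cells, note 1 of each statement runs D5, G4, C4.
Extending down a 5th: F3 → Bb2 → Eb2.

Eb2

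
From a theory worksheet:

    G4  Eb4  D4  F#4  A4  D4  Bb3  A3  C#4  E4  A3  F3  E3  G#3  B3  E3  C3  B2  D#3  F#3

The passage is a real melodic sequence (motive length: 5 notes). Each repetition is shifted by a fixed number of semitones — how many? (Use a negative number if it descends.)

-5

Taking 5-note groups, the heads are G4, D4, A3, E3: the pattern moves down a 4th.
G4 to D4 spans -5 semitones.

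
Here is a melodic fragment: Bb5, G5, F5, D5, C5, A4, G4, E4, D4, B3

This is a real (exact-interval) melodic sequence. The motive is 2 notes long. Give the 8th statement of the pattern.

Taking 2-note groups, the heads are Bb5, F5, C5, G4, D4: the pattern moves down a 4th.
Extending down a 4th: A3 → E3 → B2.
So cell 8 is B2 G#2.

B2 G#2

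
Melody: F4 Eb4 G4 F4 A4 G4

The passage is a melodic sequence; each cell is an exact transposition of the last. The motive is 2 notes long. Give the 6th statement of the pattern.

The 2-note cells begin on F4, G4, A4 — each up a 2nd from the last.
Carrying on: B4 → C#5 → D#5.
So cell 6 is D#5 C#5.

D#5 C#5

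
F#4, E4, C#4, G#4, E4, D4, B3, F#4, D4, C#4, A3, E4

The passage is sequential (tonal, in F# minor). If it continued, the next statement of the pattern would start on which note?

With a 4-note motive the entries are F#4, E4, D4, each down a 2nd from the previous.
One more step down a 2nd gives C#4.

C#4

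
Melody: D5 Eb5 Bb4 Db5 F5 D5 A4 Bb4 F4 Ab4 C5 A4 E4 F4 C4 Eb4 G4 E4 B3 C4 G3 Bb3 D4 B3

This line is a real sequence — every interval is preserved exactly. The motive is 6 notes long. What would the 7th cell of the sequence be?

G#2 A2 E2 G2 B2 G#2

The 6-note cells begin on D5, A4, E4, B3 — each down a 4th from the last.
Continuing the starts: F#3 → C#3 → G#2.
Statement 7 starts on G#2 and keeps the same exact contour: G#2 A2 E2 G2 B2 G#2.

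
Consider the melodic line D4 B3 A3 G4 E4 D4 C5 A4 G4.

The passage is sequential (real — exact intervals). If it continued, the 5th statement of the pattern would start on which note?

The 3-note cells begin on D4, G4, C5 — each up a 4th from the last.
Continuing: F5 → Bb5. Statement 5 starts on Bb5.

Bb5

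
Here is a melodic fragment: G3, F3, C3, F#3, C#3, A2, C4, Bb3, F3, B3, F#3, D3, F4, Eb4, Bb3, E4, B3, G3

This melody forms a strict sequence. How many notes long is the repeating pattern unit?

Try groups of 6 (3 cells in 18 notes):
G3 F3 C3 F#3 C#3 A2 | C4 Bb3 F3 B3 F#3 D3 | F4 Eb4 Bb3 E4 B3 G3
That's a consistent up a 4th shift per cell, and no other grouping gives one.

6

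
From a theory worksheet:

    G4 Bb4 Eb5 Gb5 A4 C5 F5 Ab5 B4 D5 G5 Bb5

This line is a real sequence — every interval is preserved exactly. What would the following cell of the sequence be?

C#5 E5 A5 C6

Unit = 4 notes; the statements start on G4, A4, B4, moving up a 2nd each time.
From C#5 the exact shape gives C#5 E5 A5 C6.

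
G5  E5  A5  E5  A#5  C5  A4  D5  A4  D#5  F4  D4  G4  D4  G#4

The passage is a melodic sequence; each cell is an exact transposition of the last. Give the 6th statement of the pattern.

Ab2 F2 Bb2 F2 B2

With a 5-note motive the entries are G5, C5, F4, each down a 5th from the previous.
Carrying on: Bb3 → Eb3 → Ab2.
So cell 6 is Ab2 F2 Bb2 F2 B2.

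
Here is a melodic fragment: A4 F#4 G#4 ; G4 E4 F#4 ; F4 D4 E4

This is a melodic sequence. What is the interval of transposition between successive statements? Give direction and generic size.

down a 2nd

Taking 3-note groups, the heads are A4, G4, F4: the pattern moves down a 2nd.
A4 to G4 is down a 2nd.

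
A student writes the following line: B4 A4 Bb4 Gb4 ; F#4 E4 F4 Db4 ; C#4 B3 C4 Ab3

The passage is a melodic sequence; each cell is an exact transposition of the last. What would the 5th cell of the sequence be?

D#3 C#3 D3 Bb2

The 4-note cells begin on B4, F#4, C#4 — each down a 4th from the last.
Carrying on: G#3 → D#3.
From D#3 the exact shape gives D#3 C#3 D3 Bb2.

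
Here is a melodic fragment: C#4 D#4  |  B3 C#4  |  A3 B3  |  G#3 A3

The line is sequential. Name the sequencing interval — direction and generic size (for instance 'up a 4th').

down a 2nd

With a 2-note motive the entries are C#4, B3, A3, G#3, each down a 2nd from the previous.
C#4 to B3 is down a 2nd.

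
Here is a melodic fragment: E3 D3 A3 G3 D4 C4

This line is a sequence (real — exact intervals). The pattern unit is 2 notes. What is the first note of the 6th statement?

Unit = 2 notes; the statements start on E3, A3, D4, moving up a 4th each time.
Continuing: G4 → C5 → F5. Statement 6 starts on F5.

F5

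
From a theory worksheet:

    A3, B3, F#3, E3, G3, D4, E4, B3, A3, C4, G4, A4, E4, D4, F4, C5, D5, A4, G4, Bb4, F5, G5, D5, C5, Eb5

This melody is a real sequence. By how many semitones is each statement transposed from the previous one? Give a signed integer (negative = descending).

5

The 5-note cells begin on A3, D4, G4, C5, F5 — each up a 4th from the last.
A3→D4 is 62 − 57 = 5 semitones.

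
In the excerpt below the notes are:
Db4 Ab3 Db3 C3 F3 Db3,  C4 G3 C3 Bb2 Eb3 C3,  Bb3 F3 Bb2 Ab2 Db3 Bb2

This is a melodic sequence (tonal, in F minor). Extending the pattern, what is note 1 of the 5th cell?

With 6-note cells, note 1 of each statement runs Db4, C4, Bb3.
Each moves down a 2nd. Continuing: Ab3 → G3.

G3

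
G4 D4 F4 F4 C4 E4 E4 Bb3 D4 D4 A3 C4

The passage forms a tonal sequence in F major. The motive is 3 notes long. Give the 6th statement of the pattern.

Bb3 F3 A3

Taking 3-note groups, the heads are G4, F4, E4, D4: the pattern moves down a 2nd.
Carrying on: C4 → Bb3.
So cell 6 is Bb3 F3 A3.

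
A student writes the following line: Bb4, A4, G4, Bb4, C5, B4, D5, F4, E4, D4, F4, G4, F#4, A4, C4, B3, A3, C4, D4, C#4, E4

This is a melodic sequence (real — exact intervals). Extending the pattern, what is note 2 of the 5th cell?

The unit is 7 notes. Position-2 pitches of the 3 shown cells: A4, E4, B3.
Carrying that down a 4th forward: F#3 → C#3.

C#3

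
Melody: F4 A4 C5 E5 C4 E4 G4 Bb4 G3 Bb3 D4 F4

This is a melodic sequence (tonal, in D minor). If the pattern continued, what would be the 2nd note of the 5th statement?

The unit is 4 notes. Position-2 pitches of the 3 shown cells: A4, E4, Bb3.
Extending down a 4th: F3 → C3.

C3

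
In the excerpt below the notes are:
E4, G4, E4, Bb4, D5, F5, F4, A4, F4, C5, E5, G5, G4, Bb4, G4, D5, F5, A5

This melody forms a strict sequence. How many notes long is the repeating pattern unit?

18 notes total. Splitting into 3 groups of 6:
E4 G4 E4 Bb4 D5 F5 | F4 A4 F4 C5 E5 G5 | G4 Bb4 G4 D5 F5 A5
That's a consistent up a 2nd shift per cell, and no other grouping gives one.

6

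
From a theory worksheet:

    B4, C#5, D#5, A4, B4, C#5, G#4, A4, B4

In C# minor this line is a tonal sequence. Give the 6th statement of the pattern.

Unit = 3 notes; the statements start on B4, A4, G#4, moving down a 2nd each time.
Continuing the starts: F#4 → E4 → D#4.
From D#4 the diatonic shape gives D#4 E4 F#4.

D#4 E4 F#4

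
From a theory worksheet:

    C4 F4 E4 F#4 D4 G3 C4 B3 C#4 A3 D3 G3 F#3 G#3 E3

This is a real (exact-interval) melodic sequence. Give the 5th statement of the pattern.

E2 A2 G#2 A#2 F#2

Taking 5-note groups, the heads are C4, G3, D3: the pattern moves down a 4th.
Extending down a 4th: A2 → E2.
Statement 5 starts on E2 and keeps the same exact contour: E2 A2 G#2 A#2 F#2.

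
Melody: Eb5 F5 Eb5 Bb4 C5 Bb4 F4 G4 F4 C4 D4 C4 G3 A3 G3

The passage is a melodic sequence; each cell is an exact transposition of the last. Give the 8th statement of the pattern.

E2 F#2 E2

The 3-note cells begin on Eb5, Bb4, F4, C4, G3 — each down a 4th from the last.
Extending down a 4th: D3 → A2 → E2.
Statement 8 starts on E2 and keeps the same exact contour: E2 F#2 E2.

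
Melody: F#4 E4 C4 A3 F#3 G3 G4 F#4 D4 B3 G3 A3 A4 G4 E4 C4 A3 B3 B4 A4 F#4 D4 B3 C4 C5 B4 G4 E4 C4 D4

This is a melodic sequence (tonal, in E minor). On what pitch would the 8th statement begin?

F#5

Unit = 6 notes; the statements start on F#4, G4, A4, B4, C5, moving up a 2nd each time.
Continuing: D5 → E5 → F#5. Statement 8 starts on F#5.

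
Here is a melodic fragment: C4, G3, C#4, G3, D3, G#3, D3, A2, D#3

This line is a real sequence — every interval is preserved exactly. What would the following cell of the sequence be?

A2 E2 A#2

Unit = 3 notes; the statements start on C4, G3, D3, moving down a 4th each time.
Statement 4 starts on A2 and keeps the same exact contour: A2 E2 A#2.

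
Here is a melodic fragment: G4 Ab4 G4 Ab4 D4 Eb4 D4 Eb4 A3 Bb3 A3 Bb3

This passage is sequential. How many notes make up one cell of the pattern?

4

There are 12 notes; a 4-note unit gives 3 cells:
G4 Ab4 G4 Ab4 | D4 Eb4 D4 Eb4 | A3 Bb3 A3 Bb3
Each cell is the previous one down a 4th — so the unit is 4 notes.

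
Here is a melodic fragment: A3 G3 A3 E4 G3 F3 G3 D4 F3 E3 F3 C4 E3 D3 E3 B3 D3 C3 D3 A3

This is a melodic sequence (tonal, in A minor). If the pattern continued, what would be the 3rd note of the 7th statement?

B2

With 4-note cells, note 3 of each statement runs A3, G3, F3, E3, D3.
Each moves down a 2nd. Continuing: C3 → B2.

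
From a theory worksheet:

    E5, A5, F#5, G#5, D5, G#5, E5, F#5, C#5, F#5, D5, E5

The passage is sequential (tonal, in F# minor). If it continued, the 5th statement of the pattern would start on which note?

A4

With a 4-note motive the entries are E5, D5, C#5, each down a 2nd from the previous.
Extending the heads down a 2nd: B4 → A4.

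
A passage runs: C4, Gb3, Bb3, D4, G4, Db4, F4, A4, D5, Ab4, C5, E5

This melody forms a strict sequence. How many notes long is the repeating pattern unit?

12 notes total. Splitting into 3 groups of 4:
C4 Gb3 Bb3 D4 | G4 Db4 F4 A4 | D5 Ab4 C5 E5
Each cell is the previous one up a 5th — so the unit is 4 notes.

4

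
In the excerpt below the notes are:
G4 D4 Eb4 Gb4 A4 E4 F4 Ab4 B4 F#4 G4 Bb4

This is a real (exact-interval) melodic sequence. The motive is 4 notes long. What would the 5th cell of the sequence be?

With a 4-note motive the entries are G4, A4, B4, each up a 2nd from the previous.
Continuing the starts: C#5 → D#5.
From D#5 the exact shape gives D#5 A#4 B4 D5.

D#5 A#4 B4 D5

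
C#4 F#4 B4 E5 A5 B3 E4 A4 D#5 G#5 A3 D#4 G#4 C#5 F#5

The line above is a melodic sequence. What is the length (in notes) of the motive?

15 notes total. Splitting into 3 groups of 5:
C#4 F#4 B4 E5 A5 | B3 E4 A4 D#5 G#5 | A3 D#4 G#4 C#5 F#5
Each cell is the previous one down a 2nd — so the unit is 5 notes.

5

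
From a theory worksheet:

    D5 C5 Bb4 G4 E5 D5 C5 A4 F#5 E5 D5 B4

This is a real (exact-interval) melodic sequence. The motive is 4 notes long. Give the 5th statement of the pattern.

A#5 G#5 F#5 D#5

Unit = 4 notes; the statements start on D5, E5, F#5, moving up a 2nd each time.
Extending up a 2nd: G#5 → A#5.
Statement 5 starts on A#5 and keeps the same exact contour: A#5 G#5 F#5 D#5.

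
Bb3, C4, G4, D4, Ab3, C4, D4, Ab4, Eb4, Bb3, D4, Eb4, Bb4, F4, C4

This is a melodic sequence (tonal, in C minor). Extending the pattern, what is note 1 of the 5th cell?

Grouping in 5s, the 1st note of each cell is Bb3, C4, D4.
Extending up a 2nd: Eb4 → F4.

F4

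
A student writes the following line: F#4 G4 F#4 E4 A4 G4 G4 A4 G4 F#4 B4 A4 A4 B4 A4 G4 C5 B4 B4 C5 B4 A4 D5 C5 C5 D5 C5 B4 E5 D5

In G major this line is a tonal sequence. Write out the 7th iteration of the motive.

E5 F#5 E5 D5 G5 F#5

With a 6-note motive the entries are F#4, G4, A4, B4, C5, each up a 2nd from the previous.
Carrying on: D5 → E5.
Statement 7 starts on E5 and keeps the same diatonic contour: E5 F#5 E5 D5 G5 F#5.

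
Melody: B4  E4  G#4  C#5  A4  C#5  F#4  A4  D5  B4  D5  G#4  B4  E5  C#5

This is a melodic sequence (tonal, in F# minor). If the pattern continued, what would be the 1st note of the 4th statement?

Grouping in 5s, the 1st note of each cell is B4, C#5, D5.
One more up a 2nd gives E5.

E5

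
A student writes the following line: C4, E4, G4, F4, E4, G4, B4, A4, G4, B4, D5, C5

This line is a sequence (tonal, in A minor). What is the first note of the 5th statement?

With a 4-note motive the entries are C4, E4, G4, each up a 3rd from the previous.
Extending the heads up a 3rd: B4 → D5.

D5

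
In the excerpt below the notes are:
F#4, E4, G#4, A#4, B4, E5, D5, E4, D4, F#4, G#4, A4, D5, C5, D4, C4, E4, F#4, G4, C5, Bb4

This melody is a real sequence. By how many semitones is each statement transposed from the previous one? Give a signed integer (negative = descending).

-2

With a 7-note motive the entries are F#4, E4, D4, each down a 2nd from the previous.
F#4→E4 is 64 − 66 = -2 semitones.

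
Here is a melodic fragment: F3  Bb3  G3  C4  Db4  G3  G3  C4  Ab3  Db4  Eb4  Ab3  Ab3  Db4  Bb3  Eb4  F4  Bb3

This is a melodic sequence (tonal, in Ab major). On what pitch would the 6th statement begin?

Taking 6-note groups, the heads are F3, G3, Ab3: the pattern moves up a 2nd.
Extending the heads up a 2nd: Bb3 → C4 → Db4.

Db4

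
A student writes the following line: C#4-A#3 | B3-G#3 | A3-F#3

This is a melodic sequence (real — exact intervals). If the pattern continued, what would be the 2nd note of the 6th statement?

C3

Grouping in 2s, the 2nd note of each cell is A#3, G#3, F#3.
Each moves down a 2nd. Continuing: E3 → D3 → C3.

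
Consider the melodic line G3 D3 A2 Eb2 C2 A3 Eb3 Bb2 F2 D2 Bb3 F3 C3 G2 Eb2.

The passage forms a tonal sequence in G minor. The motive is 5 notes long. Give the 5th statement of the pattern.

The 5-note cells begin on G3, A3, Bb3 — each up a 2nd from the last.
Carrying on: C4 → D4.
So cell 5 is D4 A3 Eb3 Bb2 G2.

D4 A3 Eb3 Bb2 G2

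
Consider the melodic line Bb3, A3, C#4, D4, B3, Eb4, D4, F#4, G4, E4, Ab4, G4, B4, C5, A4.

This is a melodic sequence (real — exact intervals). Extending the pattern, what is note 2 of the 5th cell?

F5

With 5-note cells, note 2 of each statement runs A3, D4, G4.
Carrying that up a 4th forward: C5 → F5.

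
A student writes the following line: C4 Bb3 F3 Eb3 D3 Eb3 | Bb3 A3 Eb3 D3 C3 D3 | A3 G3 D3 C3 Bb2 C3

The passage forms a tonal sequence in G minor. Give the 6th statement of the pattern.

Eb3 D3 A2 G2 F2 G2

With a 6-note motive the entries are C4, Bb3, A3, each down a 2nd from the previous.
Continuing the starts: G3 → F3 → Eb3.
So cell 6 is Eb3 D3 A2 G2 F2 G2.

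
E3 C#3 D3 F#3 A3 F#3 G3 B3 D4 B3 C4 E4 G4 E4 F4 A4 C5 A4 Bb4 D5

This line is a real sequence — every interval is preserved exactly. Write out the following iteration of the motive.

The 4-note cells begin on E3, A3, D4, G4, C5 — each up a 4th from the last.
Statement 6 starts on F5 and keeps the same exact contour: F5 D5 Eb5 G5.

F5 D5 Eb5 G5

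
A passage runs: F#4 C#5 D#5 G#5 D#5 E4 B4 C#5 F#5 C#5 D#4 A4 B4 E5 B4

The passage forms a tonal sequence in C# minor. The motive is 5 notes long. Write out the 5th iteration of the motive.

B3 F#4 G#4 C#5 G#4

Taking 5-note groups, the heads are F#4, E4, D#4: the pattern moves down a 2nd.
Continuing the starts: C#4 → B3.
So cell 5 is B3 F#4 G#4 C#5 G#4.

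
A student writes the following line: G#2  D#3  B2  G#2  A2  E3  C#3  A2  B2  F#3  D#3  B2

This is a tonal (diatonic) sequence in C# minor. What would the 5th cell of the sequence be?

Unit = 4 notes; the statements start on G#2, A2, B2, moving up a 2nd each time.
Extending up a 2nd: C#3 → D#3.
Statement 5 starts on D#3 and keeps the same diatonic contour: D#3 A3 F#3 D#3.

D#3 A3 F#3 D#3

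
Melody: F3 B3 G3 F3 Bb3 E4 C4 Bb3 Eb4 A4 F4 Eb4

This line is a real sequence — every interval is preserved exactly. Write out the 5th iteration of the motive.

The 4-note cells begin on F3, Bb3, Eb4 — each up a 4th from the last.
Continuing the starts: Ab4 → Db5.
From Db5 the exact shape gives Db5 G5 Eb5 Db5.

Db5 G5 Eb5 Db5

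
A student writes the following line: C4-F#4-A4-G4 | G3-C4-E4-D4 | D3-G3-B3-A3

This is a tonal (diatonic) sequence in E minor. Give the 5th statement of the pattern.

With a 4-note motive the entries are C4, G3, D3, each down a 4th from the previous.
Carrying on: A2 → E2.
From E2 the diatonic shape gives E2 A2 C3 B2.

E2 A2 C3 B2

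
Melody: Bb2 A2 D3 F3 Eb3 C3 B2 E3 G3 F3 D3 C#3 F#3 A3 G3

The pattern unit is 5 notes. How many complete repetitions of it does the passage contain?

15 notes in groups of 5 gives 15/5 = 3 statements.
Starts: Bb2, C3, D3 — each up a 2nd.

3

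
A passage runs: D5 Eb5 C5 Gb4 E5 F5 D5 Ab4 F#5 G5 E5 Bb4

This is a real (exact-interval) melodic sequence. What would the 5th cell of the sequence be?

The 4-note cells begin on D5, E5, F#5 — each up a 2nd from the last.
Carrying on: G#5 → A#5.
So cell 5 is A#5 B5 G#5 D5.

A#5 B5 G#5 D5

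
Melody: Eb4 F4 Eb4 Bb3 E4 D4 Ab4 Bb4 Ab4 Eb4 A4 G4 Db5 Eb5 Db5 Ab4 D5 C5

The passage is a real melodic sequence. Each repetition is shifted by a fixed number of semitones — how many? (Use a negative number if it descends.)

With a 6-note motive the entries are Eb4, Ab4, Db5, each up a 4th from the previous.
Counting half-steps from Eb4 to Ab4: 5.

5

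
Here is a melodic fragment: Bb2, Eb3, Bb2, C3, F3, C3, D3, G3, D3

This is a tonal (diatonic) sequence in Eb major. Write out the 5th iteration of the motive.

Taking 3-note groups, the heads are Bb2, C3, D3: the pattern moves up a 2nd.
Extending up a 2nd: Eb3 → F3.
From F3 the diatonic shape gives F3 Bb3 F3.

F3 Bb3 F3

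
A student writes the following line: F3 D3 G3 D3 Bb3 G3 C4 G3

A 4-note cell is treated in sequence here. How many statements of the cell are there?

2

8 notes in groups of 4 gives 8/4 = 2 statements.
Starts: F3, Bb3 — each up a 4th.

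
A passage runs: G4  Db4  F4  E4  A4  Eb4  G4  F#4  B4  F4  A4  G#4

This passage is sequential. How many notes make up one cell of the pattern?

12 notes total. Splitting into 3 groups of 4:
G4 Db4 F4 E4 | A4 Eb4 G4 F#4 | B4 F4 A4 G#4
That's a consistent up a 2nd shift per cell, and no other grouping gives one.

4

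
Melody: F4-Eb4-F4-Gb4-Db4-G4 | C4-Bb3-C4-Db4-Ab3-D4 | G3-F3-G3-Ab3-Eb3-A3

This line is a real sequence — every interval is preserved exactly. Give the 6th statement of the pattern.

E2 D2 E2 F2 C2 F#2

Taking 6-note groups, the heads are F4, C4, G3: the pattern moves down a 4th.
Extending down a 4th: D3 → A2 → E2.
Statement 6 starts on E2 and keeps the same exact contour: E2 D2 E2 F2 C2 F#2.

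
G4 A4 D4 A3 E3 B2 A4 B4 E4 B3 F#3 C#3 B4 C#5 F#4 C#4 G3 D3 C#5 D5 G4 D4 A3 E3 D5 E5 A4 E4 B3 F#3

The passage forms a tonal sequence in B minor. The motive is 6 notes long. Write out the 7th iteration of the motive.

F#5 G5 C#5 G4 D4 A3

With a 6-note motive the entries are G4, A4, B4, C#5, D5, each up a 2nd from the previous.
Carrying on: E5 → F#5.
So cell 7 is F#5 G5 C#5 G4 D4 A3.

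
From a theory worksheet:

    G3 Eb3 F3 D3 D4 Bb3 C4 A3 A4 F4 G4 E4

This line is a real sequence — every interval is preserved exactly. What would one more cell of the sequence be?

E5 C5 D5 B4

The 4-note cells begin on G3, D4, A4 — each up a 5th from the last.
So cell 4 is E5 C5 D5 B4.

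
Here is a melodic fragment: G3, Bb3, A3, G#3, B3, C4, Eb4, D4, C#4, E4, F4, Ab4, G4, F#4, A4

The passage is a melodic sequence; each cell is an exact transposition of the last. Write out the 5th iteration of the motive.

The 5-note cells begin on G3, C4, F4 — each up a 4th from the last.
Continuing the starts: Bb4 → Eb5.
Statement 5 starts on Eb5 and keeps the same exact contour: Eb5 Gb5 F5 E5 G5.

Eb5 Gb5 F5 E5 G5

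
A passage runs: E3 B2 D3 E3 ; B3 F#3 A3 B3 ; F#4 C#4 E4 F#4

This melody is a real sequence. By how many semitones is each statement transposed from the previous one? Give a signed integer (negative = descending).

The 4-note cells begin on E3, B3, F#4 — each up a 5th from the last.
Counting half-steps from E3 to B3: 7.

7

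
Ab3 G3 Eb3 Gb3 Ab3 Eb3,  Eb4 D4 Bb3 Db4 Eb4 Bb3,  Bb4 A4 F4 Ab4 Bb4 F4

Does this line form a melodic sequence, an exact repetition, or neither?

Each 6-note cell is the previous one transposed up a 5th.

sequence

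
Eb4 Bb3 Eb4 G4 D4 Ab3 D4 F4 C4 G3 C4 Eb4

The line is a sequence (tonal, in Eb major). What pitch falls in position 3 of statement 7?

The unit is 4 notes. Position-3 pitches of the 3 shown cells: Eb4, D4, C4.
Each moves down a 2nd. Continuing: Bb3 → Ab3 → G3 → F3.

F3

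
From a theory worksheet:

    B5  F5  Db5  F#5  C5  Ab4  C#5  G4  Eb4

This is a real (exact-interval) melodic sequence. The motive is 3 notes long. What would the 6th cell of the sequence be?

A#3 E3 C3

The 3-note cells begin on B5, F#5, C#5 — each down a 4th from the last.
Carrying on: G#4 → D#4 → A#3.
Statement 6 starts on A#3 and keeps the same exact contour: A#3 E3 C3.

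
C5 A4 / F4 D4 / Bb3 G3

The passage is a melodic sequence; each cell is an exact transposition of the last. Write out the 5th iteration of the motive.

Ab2 F2

Taking 2-note groups, the heads are C5, F4, Bb3: the pattern moves down a 5th.
Carrying on: Eb3 → Ab2.
Statement 5 starts on Ab2 and keeps the same exact contour: Ab2 F2.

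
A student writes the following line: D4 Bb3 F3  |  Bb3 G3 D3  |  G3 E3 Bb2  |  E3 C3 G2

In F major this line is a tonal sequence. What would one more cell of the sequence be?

C3 A2 E2

The 3-note cells begin on D4, Bb3, G3, E3 — each down a 3rd from the last.
So cell 5 is C3 A2 E2.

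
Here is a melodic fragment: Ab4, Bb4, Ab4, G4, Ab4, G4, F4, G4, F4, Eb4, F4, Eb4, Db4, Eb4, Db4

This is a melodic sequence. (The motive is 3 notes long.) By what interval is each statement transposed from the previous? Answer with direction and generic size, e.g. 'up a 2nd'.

The 3-note cells begin on Ab4, G4, F4, Eb4, Db4 — each down a 2nd from the last.
Ab4 to G4 is down a 2nd.

down a 2nd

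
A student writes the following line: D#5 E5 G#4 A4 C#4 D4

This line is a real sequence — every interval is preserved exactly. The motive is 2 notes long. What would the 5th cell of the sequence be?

With a 2-note motive the entries are D#5, G#4, C#4, each down a 5th from the previous.
Extending down a 5th: F#3 → B2.
Statement 5 starts on B2 and keeps the same exact contour: B2 C3.

B2 C3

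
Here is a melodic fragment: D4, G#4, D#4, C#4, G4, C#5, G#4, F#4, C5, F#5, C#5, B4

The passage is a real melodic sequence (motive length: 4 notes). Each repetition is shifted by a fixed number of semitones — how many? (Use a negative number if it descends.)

5

With a 4-note motive the entries are D4, G4, C5, each up a 4th from the previous.
D4→G4 is 67 − 62 = 5 semitones.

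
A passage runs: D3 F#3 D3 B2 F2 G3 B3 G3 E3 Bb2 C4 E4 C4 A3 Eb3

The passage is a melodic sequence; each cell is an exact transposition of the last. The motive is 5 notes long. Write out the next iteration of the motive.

F4 A4 F4 D4 Ab3

Taking 5-note groups, the heads are D3, G3, C4: the pattern moves up a 4th.
Statement 4 starts on F4 and keeps the same exact contour: F4 A4 F4 D4 Ab3.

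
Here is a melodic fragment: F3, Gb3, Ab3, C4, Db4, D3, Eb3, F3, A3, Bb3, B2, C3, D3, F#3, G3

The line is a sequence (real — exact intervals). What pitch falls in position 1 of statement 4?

G#2

The unit is 5 notes. Position-1 pitches of the 3 shown cells: F3, D3, B2.
One more down a 3rd gives G#2.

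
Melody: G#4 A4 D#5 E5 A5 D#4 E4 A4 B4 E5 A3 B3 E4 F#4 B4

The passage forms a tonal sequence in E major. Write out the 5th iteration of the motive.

B2 C#3 F#3 G#3 C#4

The 5-note cells begin on G#4, D#4, A3 — each down a 4th from the last.
Carrying on: E3 → B2.
From B2 the diatonic shape gives B2 C#3 F#3 G#3 C#4.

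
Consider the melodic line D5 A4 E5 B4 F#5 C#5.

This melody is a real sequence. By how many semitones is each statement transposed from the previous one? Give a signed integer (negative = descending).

2

Unit = 2 notes; the statements start on D5, E5, F#5, moving up a 2nd each time.
Counting half-steps from D5 to E5: 2.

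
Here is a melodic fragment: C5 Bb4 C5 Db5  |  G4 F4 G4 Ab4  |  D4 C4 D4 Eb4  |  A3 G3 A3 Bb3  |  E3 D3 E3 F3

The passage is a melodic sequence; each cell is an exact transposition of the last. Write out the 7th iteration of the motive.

F#2 E2 F#2 G2

The 4-note cells begin on C5, G4, D4, A3, E3 — each down a 4th from the last.
Extending down a 4th: B2 → F#2.
Statement 7 starts on F#2 and keeps the same exact contour: F#2 E2 F#2 G2.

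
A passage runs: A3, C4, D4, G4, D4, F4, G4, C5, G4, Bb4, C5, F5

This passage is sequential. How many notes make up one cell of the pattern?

4

12 notes total. Splitting into 3 groups of 4:
A3 C4 D4 G4 | D4 F4 G4 C5 | G4 Bb4 C5 F5
That's a consistent up a 4th shift per cell, and no other grouping gives one.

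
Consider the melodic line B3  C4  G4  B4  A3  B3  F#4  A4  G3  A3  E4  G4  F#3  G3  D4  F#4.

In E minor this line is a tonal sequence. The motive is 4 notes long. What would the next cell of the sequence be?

Taking 4-note groups, the heads are B3, A3, G3, F#3: the pattern moves down a 2nd.
From E3 the diatonic shape gives E3 F#3 C4 E4.

E3 F#3 C4 E4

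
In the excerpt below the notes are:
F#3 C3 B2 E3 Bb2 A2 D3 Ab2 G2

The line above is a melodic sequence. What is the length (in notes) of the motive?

9 notes total. Splitting into 3 groups of 3:
F#3 C3 B2 | E3 Bb2 A2 | D3 Ab2 G2
Each cell is the previous one down a 2nd — so the unit is 3 notes.

3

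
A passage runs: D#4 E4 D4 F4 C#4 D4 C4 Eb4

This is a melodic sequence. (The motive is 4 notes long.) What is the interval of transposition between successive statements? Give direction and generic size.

down a 2nd

The 4-note cells begin on D#4, C#4 — each down a 2nd from the last.
D#4 to C#4 is down a 2nd.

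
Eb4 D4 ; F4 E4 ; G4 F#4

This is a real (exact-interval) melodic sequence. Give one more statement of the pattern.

With a 2-note motive the entries are Eb4, F4, G4, each up a 2nd from the previous.
From A4 the exact shape gives A4 G#4.

A4 G#4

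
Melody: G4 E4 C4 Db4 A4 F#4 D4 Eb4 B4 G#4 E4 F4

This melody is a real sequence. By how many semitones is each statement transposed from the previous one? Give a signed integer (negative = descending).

Taking 4-note groups, the heads are G4, A4, B4: the pattern moves up a 2nd.
G4→A4 is 69 − 67 = 2 semitones.

2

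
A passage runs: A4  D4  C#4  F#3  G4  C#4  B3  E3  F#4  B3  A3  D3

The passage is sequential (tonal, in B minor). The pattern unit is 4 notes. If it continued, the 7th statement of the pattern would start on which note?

The 4-note cells begin on A4, G4, F#4 — each down a 2nd from the last.
Extending the heads down a 2nd: E4 → D4 → C#4 → B3.

B3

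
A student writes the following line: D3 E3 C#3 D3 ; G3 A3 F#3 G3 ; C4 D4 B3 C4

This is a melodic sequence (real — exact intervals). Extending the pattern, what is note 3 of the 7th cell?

G5

Grouping in 4s, the 3rd note of each cell is C#3, F#3, B3.
Extending up a 4th: E4 → A4 → D5 → G5.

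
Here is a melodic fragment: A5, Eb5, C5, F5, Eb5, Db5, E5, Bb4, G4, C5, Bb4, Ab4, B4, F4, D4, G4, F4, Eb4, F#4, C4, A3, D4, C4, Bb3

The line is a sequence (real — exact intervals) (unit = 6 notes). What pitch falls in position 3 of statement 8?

C#2

With 6-note cells, note 3 of each statement runs C5, G4, D4, A3.
Extending down a 4th: E3 → B2 → F#2 → C#2.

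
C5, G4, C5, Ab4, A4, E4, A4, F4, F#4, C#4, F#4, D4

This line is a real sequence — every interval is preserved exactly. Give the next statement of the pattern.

With a 4-note motive the entries are C5, A4, F#4, each down a 3rd from the previous.
Statement 4 starts on D#4 and keeps the same exact contour: D#4 A#3 D#4 B3.

D#4 A#3 D#4 B3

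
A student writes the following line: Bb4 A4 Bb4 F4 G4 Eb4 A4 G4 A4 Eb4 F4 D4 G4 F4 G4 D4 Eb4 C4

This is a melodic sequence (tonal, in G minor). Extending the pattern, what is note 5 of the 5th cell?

With 6-note cells, note 5 of each statement runs G4, F4, Eb4.
Extending down a 2nd: D4 → C4.

C4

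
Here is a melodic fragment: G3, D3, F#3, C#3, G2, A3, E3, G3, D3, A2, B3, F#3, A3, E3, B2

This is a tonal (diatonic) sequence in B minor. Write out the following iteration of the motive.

C#4 G3 B3 F#3 C#3

Unit = 5 notes; the statements start on G3, A3, B3, moving up a 2nd each time.
Statement 4 starts on C#4 and keeps the same diatonic contour: C#4 G3 B3 F#3 C#3.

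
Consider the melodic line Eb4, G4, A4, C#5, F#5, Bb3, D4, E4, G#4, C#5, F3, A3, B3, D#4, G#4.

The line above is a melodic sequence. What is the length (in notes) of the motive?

There are 15 notes; a 5-note unit gives 3 cells:
Eb4 G4 A4 C#5 F#5 | Bb3 D4 E4 G#4 C#5 | F3 A3 B3 D#4 G#4
That's a consistent down a 4th shift per cell, and no other grouping gives one.

5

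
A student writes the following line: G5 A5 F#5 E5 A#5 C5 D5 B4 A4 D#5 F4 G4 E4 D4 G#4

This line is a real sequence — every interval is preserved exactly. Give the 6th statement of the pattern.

The 5-note cells begin on G5, C5, F4 — each down a 5th from the last.
Extending down a 5th: Bb3 → Eb3 → Ab2.
Statement 6 starts on Ab2 and keeps the same exact contour: Ab2 Bb2 G2 F2 B2.

Ab2 Bb2 G2 F2 B2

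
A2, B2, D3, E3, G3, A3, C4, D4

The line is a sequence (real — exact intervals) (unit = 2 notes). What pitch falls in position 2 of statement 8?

Bb5

Grouping in 2s, the 2nd note of each cell is B2, E3, A3, D4.
Extending up a 4th: G4 → C5 → F5 → Bb5.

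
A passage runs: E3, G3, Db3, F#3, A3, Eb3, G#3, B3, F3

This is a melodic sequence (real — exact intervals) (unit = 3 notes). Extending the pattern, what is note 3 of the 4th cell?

Grouping in 3s, the 3rd note of each cell is Db3, Eb3, F3.
From F3, up a 2nd gives G3.

G3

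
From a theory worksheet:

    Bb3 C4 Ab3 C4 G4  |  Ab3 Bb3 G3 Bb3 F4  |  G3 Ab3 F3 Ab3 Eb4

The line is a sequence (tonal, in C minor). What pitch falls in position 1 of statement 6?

D3

Grouping in 5s, the 1st note of each cell is Bb3, Ab3, G3.
Each moves down a 2nd. Continuing: F3 → Eb3 → D3.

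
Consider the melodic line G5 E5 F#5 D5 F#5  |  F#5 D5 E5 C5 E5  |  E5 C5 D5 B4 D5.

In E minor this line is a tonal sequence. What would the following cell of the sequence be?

Taking 5-note groups, the heads are G5, F#5, E5: the pattern moves down a 2nd.
From D5 the diatonic shape gives D5 B4 C5 A4 C5.

D5 B4 C5 A4 C5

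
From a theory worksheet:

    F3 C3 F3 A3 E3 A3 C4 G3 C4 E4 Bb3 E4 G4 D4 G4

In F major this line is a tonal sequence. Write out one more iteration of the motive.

Bb4 F4 Bb4

The 3-note cells begin on F3, A3, C4, E4, G4 — each up a 3rd from the last.
Statement 6 starts on Bb4 and keeps the same diatonic contour: Bb4 F4 Bb4.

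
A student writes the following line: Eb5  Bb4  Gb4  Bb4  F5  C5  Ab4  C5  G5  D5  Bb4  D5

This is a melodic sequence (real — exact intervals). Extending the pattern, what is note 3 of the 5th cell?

Grouping in 4s, the 3rd note of each cell is Gb4, Ab4, Bb4.
Extending up a 2nd: C5 → D5.

D5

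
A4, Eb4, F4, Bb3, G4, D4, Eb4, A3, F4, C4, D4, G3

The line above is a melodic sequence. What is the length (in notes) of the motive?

12 notes total. Splitting into 3 groups of 4:
A4 Eb4 F4 Bb3 | G4 D4 Eb4 A3 | F4 C4 D4 G3
Each cell is the previous one down a 2nd — so the unit is 4 notes.

4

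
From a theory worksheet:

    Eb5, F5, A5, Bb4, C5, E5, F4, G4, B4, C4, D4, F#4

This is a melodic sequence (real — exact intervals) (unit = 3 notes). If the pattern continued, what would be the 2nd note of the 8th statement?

Grouping in 3s, the 2nd note of each cell is F5, C5, G4, D4.
Carrying that down a 4th forward: A3 → E3 → B2 → F#2.

F#2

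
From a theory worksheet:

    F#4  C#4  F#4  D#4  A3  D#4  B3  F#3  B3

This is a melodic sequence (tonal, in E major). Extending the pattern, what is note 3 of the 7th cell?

The unit is 3 notes. Position-3 pitches of the 3 shown cells: F#4, D#4, B3.
Carrying that down a 3rd forward: G#3 → E3 → C#3 → A2.

A2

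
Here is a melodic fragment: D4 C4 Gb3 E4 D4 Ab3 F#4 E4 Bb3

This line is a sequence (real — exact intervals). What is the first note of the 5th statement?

Unit = 3 notes; the statements start on D4, E4, F#4, moving up a 2nd each time.
Continuing: G#4 → A#4. Statement 5 starts on A#4.

A#4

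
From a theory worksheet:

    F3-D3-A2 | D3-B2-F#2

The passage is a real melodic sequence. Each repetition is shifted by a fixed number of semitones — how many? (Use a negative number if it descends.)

-3

The 3-note cells begin on F3, D3 — each down a 3rd from the last.
Counting half-steps from F3 to D3: -3.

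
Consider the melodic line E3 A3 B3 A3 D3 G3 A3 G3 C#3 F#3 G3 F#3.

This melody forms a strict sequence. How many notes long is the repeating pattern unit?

12 notes total. Splitting into 3 groups of 4:
E3 A3 B3 A3 | D3 G3 A3 G3 | C#3 F#3 G3 F#3
Every group is a transposition down a 2nd of the one before; no shorter unit works.

4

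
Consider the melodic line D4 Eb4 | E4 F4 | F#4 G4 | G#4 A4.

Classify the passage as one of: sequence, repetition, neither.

sequence

Each 2-note cell is the previous one transposed up a 2nd.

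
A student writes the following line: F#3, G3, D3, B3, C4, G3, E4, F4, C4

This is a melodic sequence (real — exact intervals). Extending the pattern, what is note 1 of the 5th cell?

With 3-note cells, note 1 of each statement runs F#3, B3, E4.
Extending up a 4th: A4 → D5.

D5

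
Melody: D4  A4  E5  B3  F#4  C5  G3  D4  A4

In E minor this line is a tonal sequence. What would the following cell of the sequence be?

The 3-note cells begin on D4, B3, G3 — each down a 3rd from the last.
So cell 4 is E3 B3 F#4.

E3 B3 F#4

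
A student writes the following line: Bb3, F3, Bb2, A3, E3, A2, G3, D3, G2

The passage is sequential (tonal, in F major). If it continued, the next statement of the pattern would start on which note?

With a 3-note motive the entries are Bb3, A3, G3, each down a 2nd from the previous.
The next head, down a 2nd from G3, is F3.

F3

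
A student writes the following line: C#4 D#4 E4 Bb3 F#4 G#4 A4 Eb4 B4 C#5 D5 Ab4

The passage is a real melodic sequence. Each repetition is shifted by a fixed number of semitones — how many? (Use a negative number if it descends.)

5

Unit = 4 notes; the statements start on C#4, F#4, B4, moving up a 4th each time.
C#4→F#4 is 66 − 61 = 5 semitones.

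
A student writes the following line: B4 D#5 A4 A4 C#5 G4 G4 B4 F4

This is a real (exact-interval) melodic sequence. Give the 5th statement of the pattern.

Eb4 G4 Db4

The 3-note cells begin on B4, A4, G4 — each down a 2nd from the last.
Extending down a 2nd: F4 → Eb4.
From Eb4 the exact shape gives Eb4 G4 Db4.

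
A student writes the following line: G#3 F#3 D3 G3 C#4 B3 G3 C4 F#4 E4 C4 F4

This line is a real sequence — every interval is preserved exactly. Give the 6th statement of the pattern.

A5 G5 Eb5 Ab5

The 4-note cells begin on G#3, C#4, F#4 — each up a 4th from the last.
Continuing the starts: B4 → E5 → A5.
From A5 the exact shape gives A5 G5 Eb5 Ab5.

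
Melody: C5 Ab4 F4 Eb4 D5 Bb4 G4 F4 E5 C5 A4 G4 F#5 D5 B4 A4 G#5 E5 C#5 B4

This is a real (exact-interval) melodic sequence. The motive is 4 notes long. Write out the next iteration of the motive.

The 4-note cells begin on C5, D5, E5, F#5, G#5 — each up a 2nd from the last.
Statement 6 starts on A#5 and keeps the same exact contour: A#5 F#5 D#5 C#5.

A#5 F#5 D#5 C#5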